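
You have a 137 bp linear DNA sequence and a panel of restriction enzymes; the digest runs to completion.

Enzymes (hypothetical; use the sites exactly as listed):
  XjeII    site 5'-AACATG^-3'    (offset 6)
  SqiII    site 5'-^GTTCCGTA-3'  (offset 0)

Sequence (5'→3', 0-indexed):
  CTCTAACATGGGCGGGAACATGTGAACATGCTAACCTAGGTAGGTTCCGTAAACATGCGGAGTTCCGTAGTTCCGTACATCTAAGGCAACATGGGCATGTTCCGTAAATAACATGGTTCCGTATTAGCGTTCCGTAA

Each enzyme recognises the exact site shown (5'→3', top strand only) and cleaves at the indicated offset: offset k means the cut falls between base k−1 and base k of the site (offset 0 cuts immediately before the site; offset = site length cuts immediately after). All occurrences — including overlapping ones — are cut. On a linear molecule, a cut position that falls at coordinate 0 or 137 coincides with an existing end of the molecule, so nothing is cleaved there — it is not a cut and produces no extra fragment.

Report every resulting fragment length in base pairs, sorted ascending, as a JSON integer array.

Scan for sites:
  XjeII AACATG/6: at [4, 16, 24, 51, 87, 109] ⇒ [10, 22, 30, 57, 93, 115]
  SqiII GTTCCGTA/0: at [43, 61, 69, 98, 115, 128] ⇒ [43, 61, 69, 98, 115, 128]

Pooled cuts: [10, 22, 30, 43, 57, 61, 69, 93, 98, 115, 128]

Fragment lengths:
  [0,10): 10 bp
  [10,22): 12 bp
  [22,30): 8 bp
  [30,43): 13 bp
  [43,57): 14 bp
  [57,61): 4 bp
  [61,69): 8 bp
  [69,93): 24 bp
  [93,98): 5 bp
  [98,115): 17 bp
  [115,128): 13 bp
  [128,137): 9 bp

[4,5,8,8,9,10,12,13,13,14,17,24]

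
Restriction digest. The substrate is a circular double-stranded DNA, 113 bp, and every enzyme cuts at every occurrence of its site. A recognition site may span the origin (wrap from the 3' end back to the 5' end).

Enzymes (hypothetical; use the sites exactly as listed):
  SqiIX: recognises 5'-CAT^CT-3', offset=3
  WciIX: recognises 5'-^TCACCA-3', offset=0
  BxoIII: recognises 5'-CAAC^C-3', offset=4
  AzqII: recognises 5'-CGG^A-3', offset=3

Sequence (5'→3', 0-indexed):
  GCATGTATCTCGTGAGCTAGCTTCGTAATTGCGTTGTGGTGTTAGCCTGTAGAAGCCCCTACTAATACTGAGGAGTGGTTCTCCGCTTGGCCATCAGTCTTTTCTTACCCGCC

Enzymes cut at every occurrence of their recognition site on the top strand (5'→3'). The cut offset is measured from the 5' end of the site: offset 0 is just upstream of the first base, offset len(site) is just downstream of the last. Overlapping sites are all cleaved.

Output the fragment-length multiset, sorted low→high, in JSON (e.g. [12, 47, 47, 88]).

[113]

Per-enzyme occurrences:
  SqiIX (CATCT, off=3): no sites
  WciIX (TCACCA, off=0): no sites
  BxoIII (CAACC, off=4): no sites
  AzqII (CGGA, off=3): no sites

Pooled cuts: ∅

Fragment lengths:
  no cuts → one circular fragment of 113 bp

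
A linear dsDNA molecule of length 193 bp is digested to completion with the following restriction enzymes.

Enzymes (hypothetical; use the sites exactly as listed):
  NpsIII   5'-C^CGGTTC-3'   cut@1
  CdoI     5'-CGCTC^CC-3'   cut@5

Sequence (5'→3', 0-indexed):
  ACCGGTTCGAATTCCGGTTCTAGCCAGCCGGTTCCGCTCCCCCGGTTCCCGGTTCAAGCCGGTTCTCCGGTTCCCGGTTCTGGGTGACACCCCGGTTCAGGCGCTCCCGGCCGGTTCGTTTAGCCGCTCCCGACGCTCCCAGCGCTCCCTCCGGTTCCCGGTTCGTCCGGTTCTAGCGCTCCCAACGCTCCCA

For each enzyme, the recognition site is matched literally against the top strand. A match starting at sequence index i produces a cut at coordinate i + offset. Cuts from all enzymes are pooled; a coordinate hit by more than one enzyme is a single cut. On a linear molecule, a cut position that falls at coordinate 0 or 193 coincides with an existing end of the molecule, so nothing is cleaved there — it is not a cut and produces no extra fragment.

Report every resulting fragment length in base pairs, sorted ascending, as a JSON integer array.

[2,3,3,4,5,7,7,7,8,9,9,9,9,10,11,12,14,14,14,18,18]

Site scan:
  NpsIII (CCGGTTC, off=1): starts [1, 13, 27, 41, 48, 58, 66, 73, 91, 110, 150, 157, 166] → cuts [2, 14, 28, 42, 49, 59, 67, 74, 92, 111, 151, 158, 167]
  CdoI (CGCTCCC, off=5): starts [34, 101, 124, 133, 142, 176, 185] → cuts [39, 106, 129, 138, 147, 181, 190]

All cut coordinates (distinct, sorted): [2, 14, 28, 39, 42, 49, 59, 67, 74, 92, 106, 111, 129, 138, 147, 151, 158, 167, 181, 190]

Fragments:
  [0,2): 2 bp
  [2,14): 12 bp
  [14,28): 14 bp
  [28,39): 11 bp
  [39,42): 3 bp
  [42,49): 7 bp
  [49,59): 10 bp
  [59,67): 8 bp
  [67,74): 7 bp
  [74,92): 18 bp
  [92,106): 14 bp
  [106,111): 5 bp
  [111,129): 18 bp
  [129,138): 9 bp
  [138,147): 9 bp
  [147,151): 4 bp
  [151,158): 7 bp
  [158,167): 9 bp
  [167,181): 14 bp
  [181,190): 9 bp
  [190,193): 3 bp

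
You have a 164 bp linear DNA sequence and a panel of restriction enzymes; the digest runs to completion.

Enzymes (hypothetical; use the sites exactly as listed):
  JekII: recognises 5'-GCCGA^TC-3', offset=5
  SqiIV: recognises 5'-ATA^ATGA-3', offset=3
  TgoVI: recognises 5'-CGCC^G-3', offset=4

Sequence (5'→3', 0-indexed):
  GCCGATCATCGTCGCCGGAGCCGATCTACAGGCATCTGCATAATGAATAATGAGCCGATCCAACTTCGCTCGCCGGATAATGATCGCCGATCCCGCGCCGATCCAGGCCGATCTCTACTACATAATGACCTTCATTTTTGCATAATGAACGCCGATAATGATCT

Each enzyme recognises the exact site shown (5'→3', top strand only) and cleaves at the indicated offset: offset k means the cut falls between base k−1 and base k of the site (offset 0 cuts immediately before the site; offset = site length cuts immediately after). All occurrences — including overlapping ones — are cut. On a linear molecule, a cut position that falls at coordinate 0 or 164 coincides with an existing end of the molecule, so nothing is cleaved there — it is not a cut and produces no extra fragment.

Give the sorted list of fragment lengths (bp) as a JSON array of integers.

[2,2,4,5,5,7,7,8,9,9,9,9,10,11,13,16,18,20]

Site scan:
  JekII GCCGATC/5: at [0, 19, 53, 85, 96, 106] ⇒ [5, 24, 58, 90, 101, 111]
  SqiIV ATAATGA/3: at [39, 46, 76, 121, 141, 154] ⇒ [42, 49, 79, 124, 144, 157]
  TgoVI CGCCG/4: at [12, 70, 84, 95, 149] ⇒ [16, 74, 88, 99, 153]

Pooled cuts: [5, 16, 24, 42, 49, 58, 74, 79, 88, 90, 99, 101, 111, 124, 144, 153, 157]

Fragment lengths:
  [0,5): 5 bp
  [5,16): 11 bp
  [16,24): 8 bp
  [24,42): 18 bp
  [42,49): 7 bp
  [49,58): 9 bp
  [58,74): 16 bp
  [74,79): 5 bp
  [79,88): 9 bp
  [88,90): 2 bp
  [90,99): 9 bp
  [99,101): 2 bp
  [101,111): 10 bp
  [111,124): 13 bp
  [124,144): 20 bp
  [144,153): 9 bp
  [153,157): 4 bp
  [157,164): 7 bp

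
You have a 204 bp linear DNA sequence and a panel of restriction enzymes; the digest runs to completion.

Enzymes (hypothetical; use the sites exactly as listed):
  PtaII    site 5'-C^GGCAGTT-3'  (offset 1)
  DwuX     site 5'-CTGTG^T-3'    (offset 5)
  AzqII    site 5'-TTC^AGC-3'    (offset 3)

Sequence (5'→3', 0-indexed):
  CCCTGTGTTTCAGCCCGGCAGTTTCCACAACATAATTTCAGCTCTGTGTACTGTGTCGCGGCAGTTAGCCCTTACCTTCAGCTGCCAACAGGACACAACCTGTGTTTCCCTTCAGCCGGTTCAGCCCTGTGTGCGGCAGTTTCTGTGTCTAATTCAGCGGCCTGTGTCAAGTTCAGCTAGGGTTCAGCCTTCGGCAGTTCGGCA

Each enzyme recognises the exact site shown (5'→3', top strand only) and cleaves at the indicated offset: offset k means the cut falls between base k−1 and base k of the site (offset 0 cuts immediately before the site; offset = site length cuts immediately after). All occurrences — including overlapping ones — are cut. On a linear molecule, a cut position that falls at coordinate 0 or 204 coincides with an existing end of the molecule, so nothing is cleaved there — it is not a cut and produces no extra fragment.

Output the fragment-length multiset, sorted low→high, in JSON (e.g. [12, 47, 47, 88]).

Per-enzyme occurrences:
  PtaII CGGCAGTT/1: at [15, 58, 133, 191] ⇒ [16, 59, 134, 192]
  DwuX CTGTGT/5: at [2, 43, 50, 99, 126, 142, 161] ⇒ [7, 48, 55, 104, 131, 147, 166]
  AzqII TTCAGC/3: at [8, 36, 76, 110, 119, 152, 171, 182] ⇒ [11, 39, 79, 113, 122, 155, 174, 185]

Pooled cuts: [7, 11, 16, 39, 48, 55, 59, 79, 104, 113, 122, 131, 134, 147, 155, 166, 174, 185, 192]

Fragments:
  [0,7): 7 bp
  [7,11): 4 bp
  [11,16): 5 bp
  [16,39): 23 bp
  [39,48): 9 bp
  [48,55): 7 bp
  [55,59): 4 bp
  [59,79): 20 bp
  [79,104): 25 bp
  [104,113): 9 bp
  [113,122): 9 bp
  [122,131): 9 bp
  [131,134): 3 bp
  [134,147): 13 bp
  [147,155): 8 bp
  [155,166): 11 bp
  [166,174): 8 bp
  [174,185): 11 bp
  [185,192): 7 bp
  [192,204): 12 bp

[3,4,4,5,7,7,7,8,8,9,9,9,9,11,11,12,13,20,23,25]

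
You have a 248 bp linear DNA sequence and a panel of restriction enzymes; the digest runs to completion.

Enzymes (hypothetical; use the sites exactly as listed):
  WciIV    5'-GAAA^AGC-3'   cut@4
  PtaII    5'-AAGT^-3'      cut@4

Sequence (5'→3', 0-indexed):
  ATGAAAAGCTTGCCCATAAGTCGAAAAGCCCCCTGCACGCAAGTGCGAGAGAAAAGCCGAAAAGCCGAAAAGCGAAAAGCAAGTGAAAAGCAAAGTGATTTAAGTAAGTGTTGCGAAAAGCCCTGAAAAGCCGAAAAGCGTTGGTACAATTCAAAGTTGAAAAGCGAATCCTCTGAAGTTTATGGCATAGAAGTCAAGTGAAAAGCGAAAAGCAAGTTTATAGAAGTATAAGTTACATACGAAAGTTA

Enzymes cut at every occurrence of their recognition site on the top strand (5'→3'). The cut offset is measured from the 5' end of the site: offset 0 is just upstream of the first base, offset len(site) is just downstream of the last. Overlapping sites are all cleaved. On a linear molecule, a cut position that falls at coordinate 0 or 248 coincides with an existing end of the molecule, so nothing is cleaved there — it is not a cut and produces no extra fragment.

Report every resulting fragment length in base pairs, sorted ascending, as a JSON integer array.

Site scan:
  WciIV GAAAAGC/4: at [2, 22, 50, 58, 66, 73, 84, 114, 124, 132, 158, 199, 206] ⇒ [6, 26, 54, 62, 70, 77, 88, 118, 128, 136, 162, 203, 210]
  PtaII AAGT/4: at [17, 40, 80, 92, 101, 105, 153, 175, 190, 195, 213, 223, 229, 242] ⇒ [21, 44, 84, 96, 105, 109, 157, 179, 194, 199, 217, 227, 233, 246]

All cut coordinates (distinct, sorted): [6, 21, 26, 44, 54, 62, 70, 77, 84, 88, 96, 105, 109, 118, 128, 136, 157, 162, 179, 194, 199, 203, 210, 217, 227, 233, 246]

Fragment lengths:
  [0,6): 6 bp
  [6,21): 15 bp
  [21,26): 5 bp
  [26,44): 18 bp
  [44,54): 10 bp
  [54,62): 8 bp
  [62,70): 8 bp
  [70,77): 7 bp
  [77,84): 7 bp
  [84,88): 4 bp
  [88,96): 8 bp
  [96,105): 9 bp
  [105,109): 4 bp
  [109,118): 9 bp
  [118,128): 10 bp
  [128,136): 8 bp
  [136,157): 21 bp
  [157,162): 5 bp
  [162,179): 17 bp
  [179,194): 15 bp
  [194,199): 5 bp
  [199,203): 4 bp
  [203,210): 7 bp
  [210,217): 7 bp
  [217,227): 10 bp
  [227,233): 6 bp
  [233,246): 13 bp
  [246,248): 2 bp

[2,4,4,4,5,5,5,6,6,7,7,7,7,8,8,8,8,9,9,10,10,10,13,15,15,17,18,21]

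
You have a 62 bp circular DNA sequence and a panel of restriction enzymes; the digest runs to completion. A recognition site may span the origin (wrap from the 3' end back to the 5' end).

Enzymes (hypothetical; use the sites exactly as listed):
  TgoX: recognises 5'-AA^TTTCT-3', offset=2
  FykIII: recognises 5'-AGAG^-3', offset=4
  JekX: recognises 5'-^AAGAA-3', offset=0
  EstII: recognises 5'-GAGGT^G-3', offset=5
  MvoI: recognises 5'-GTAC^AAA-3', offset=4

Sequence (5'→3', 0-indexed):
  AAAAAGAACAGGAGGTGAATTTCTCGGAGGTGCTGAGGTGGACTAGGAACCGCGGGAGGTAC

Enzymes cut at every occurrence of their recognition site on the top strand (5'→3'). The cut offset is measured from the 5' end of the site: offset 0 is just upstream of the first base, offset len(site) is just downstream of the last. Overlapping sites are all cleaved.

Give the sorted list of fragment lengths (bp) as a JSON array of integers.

[3,3,8,12,13,23]

Site scan:
  TgoX (AATTTCT, off=2): starts [17] → cuts [19]
  FykIII (AGAG, off=4): no sites
  JekX (AAGAA, off=0): starts [3] → cuts [3]
  EstII (GAGGTG, off=5): starts [11, 26, 34] → cuts [16, 31, 39]
  MvoI (GTACAAA, off=4): starts [58] → cuts [0]

All cut coordinates (distinct, sorted): [0, 3, 16, 19, 31, 39]

Fragment lengths:
  0→3: 3 bp
  3→16: 13 bp
  16→19: 3 bp
  19→31: 12 bp
  31→39: 8 bp
  39→0 (wrap): 62-39+0 = 23 bp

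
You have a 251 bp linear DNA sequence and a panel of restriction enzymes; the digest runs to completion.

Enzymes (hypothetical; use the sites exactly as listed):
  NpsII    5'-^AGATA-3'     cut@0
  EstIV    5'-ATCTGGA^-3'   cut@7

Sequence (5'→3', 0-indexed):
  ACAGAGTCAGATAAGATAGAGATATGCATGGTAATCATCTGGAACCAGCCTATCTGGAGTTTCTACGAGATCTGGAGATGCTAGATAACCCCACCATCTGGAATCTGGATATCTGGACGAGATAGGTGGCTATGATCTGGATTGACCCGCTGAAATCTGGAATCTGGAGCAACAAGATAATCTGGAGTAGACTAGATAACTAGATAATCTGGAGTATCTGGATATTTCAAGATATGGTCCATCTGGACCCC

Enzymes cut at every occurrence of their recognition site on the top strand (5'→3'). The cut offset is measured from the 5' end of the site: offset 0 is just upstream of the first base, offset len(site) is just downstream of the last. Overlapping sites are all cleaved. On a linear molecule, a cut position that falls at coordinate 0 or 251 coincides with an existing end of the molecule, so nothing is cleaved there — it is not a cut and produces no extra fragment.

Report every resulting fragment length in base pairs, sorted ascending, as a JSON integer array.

Site scan:
  NpsII (AGATA, off=0): starts [8, 13, 19, 82, 119, 174, 193, 201, 229] → cuts [8, 13, 19, 82, 119, 174, 193, 201, 229]
  EstIV (ATCTGGA, off=7): starts [36, 51, 69, 95, 102, 110, 134, 154, 161, 179, 206, 215, 240] → cuts [43, 58, 76, 102, 109, 117, 141, 161, 168, 186, 213, 222, 247]

All cut coordinates (distinct, sorted): [8, 13, 19, 43, 58, 76, 82, 102, 109, 117, 119, 141, 161, 168, 174, 186, 193, 201, 213, 222, 229, 247]

Fragments:
  [0,8): 8 bp
  [8,13): 5 bp
  [13,19): 6 bp
  [19,43): 24 bp
  [43,58): 15 bp
  [58,76): 18 bp
  [76,82): 6 bp
  [82,102): 20 bp
  [102,109): 7 bp
  [109,117): 8 bp
  [117,119): 2 bp
  [119,141): 22 bp
  [141,161): 20 bp
  [161,168): 7 bp
  [168,174): 6 bp
  [174,186): 12 bp
  [186,193): 7 bp
  [193,201): 8 bp
  [201,213): 12 bp
  [213,222): 9 bp
  [222,229): 7 bp
  [229,247): 18 bp
  [247,251): 4 bp

[2,4,5,6,6,6,7,7,7,7,8,8,8,9,12,12,15,18,18,20,20,22,24]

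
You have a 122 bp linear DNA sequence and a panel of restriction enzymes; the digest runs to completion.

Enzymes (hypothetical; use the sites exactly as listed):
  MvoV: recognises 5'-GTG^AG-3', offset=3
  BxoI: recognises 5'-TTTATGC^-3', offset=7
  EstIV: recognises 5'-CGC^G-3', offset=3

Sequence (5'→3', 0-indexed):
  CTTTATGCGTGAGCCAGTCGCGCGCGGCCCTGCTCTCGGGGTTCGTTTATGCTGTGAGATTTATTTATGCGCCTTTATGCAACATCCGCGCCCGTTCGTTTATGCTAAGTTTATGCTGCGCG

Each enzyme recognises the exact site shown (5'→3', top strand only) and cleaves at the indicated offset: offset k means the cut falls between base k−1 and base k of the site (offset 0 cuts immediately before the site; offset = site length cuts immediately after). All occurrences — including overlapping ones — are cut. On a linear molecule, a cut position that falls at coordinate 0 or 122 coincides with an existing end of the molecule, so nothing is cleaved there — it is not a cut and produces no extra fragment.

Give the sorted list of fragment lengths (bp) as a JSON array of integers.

[1,2,2,3,4,5,8,9,10,10,11,14,16,27]

Site scan:
  MvoV GTGAG/3: at [8, 53] ⇒ [11, 56]
  BxoI TTTATGC/7: at [1, 45, 63, 73, 98, 109] ⇒ [8, 52, 70, 80, 105, 116]
  EstIV CGCG/3: at [18, 20, 22, 86, 118] ⇒ [21, 23, 25, 89, 121]

All cut coordinates (distinct, sorted): [8, 11, 21, 23, 25, 52, 56, 70, 80, 89, 105, 116, 121]

Fragment lengths:
  [0,8): 8 bp
  [8,11): 3 bp
  [11,21): 10 bp
  [21,23): 2 bp
  [23,25): 2 bp
  [25,52): 27 bp
  [52,56): 4 bp
  [56,70): 14 bp
  [70,80): 10 bp
  [80,89): 9 bp
  [89,105): 16 bp
  [105,116): 11 bp
  [116,121): 5 bp
  [121,122): 1 bp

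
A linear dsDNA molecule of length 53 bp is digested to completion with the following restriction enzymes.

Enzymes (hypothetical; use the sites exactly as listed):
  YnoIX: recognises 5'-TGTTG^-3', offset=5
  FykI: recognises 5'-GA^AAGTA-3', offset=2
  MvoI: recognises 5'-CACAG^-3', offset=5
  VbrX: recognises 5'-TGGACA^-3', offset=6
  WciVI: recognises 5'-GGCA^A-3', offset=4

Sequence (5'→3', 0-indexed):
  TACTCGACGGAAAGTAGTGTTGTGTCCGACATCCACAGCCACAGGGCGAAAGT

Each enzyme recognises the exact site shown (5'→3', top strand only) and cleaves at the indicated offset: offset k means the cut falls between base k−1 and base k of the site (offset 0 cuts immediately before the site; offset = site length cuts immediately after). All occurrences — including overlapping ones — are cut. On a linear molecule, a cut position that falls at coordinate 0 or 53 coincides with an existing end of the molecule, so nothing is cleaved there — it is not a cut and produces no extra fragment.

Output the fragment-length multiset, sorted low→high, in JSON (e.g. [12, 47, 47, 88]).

[6,9,11,11,16]

Per-enzyme occurrences:
  YnoIX (TGTTG, off=5): starts [17] → cuts [22]
  FykI (GAAAGTA, off=2): starts [9] → cuts [11]
  MvoI (CACAG, off=5): starts [33, 39] → cuts [38, 44]
  VbrX (TGGACA, off=6): no sites
  WciVI (GGCAA, off=4): no sites

Pooled cuts: [11, 22, 38, 44]

Fragment lengths:
  [0,11): 11 bp
  [11,22): 11 bp
  [22,38): 16 bp
  [38,44): 6 bp
  [44,53): 9 bp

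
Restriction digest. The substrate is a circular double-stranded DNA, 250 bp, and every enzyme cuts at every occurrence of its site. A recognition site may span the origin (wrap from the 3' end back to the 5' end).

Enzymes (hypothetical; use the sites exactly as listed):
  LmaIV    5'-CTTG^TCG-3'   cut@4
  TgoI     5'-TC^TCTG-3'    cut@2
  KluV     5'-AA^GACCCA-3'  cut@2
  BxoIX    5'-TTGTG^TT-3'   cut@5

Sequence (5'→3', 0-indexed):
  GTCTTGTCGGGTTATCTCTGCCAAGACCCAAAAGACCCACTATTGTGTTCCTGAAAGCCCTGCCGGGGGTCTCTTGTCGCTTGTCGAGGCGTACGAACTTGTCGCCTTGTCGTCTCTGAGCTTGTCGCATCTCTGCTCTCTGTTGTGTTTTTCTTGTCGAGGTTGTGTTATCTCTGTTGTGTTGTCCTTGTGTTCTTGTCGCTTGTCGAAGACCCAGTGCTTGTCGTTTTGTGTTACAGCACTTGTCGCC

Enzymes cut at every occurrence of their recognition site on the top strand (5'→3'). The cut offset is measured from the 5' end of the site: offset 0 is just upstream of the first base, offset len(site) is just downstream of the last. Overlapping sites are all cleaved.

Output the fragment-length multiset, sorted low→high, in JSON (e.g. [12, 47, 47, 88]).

Site scan:
  LmaIV (CTTGTCG, off=4): starts [2, 72, 79, 97, 105, 120, 152, 194, 201, 219, 241] → cuts [6, 76, 83, 101, 109, 124, 156, 198, 205, 223, 245]
  TgoI (TCTCTG, off=2): starts [14, 112, 129, 136, 170] → cuts [16, 114, 131, 138, 172]
  KluV (AAGACCCA, off=2): starts [22, 31, 208] → cuts [24, 33, 210]
  BxoIX (TTGTGTT, off=5): starts [42, 142, 162, 176, 187, 228] → cuts [47, 147, 167, 181, 192, 233]

Pooled cuts: [6, 16, 24, 33, 47, 76, 83, 101, 109, 114, 124, 131, 138, 147, 156, 167, 172, 181, 192, 198, 205, 210, 223, 233, 245]

Fragment lengths:
  6→16: 10 bp
  16→24: 8 bp
  24→33: 9 bp
  33→47: 14 bp
  47→76: 29 bp
  76→83: 7 bp
  83→101: 18 bp
  101→109: 8 bp
  109→114: 5 bp
  114→124: 10 bp
  124→131: 7 bp
  131→138: 7 bp
  138→147: 9 bp
  147→156: 9 bp
  156→167: 11 bp
  167→172: 5 bp
  172→181: 9 bp
  181→192: 11 bp
  192→198: 6 bp
  198→205: 7 bp
  205→210: 5 bp
  210→223: 13 bp
  223→233: 10 bp
  233→245: 12 bp
  245→6 (wrap): 250-245+6 = 11 bp

[5,5,5,6,7,7,7,7,8,8,9,9,9,9,10,10,10,11,11,11,12,13,14,18,29]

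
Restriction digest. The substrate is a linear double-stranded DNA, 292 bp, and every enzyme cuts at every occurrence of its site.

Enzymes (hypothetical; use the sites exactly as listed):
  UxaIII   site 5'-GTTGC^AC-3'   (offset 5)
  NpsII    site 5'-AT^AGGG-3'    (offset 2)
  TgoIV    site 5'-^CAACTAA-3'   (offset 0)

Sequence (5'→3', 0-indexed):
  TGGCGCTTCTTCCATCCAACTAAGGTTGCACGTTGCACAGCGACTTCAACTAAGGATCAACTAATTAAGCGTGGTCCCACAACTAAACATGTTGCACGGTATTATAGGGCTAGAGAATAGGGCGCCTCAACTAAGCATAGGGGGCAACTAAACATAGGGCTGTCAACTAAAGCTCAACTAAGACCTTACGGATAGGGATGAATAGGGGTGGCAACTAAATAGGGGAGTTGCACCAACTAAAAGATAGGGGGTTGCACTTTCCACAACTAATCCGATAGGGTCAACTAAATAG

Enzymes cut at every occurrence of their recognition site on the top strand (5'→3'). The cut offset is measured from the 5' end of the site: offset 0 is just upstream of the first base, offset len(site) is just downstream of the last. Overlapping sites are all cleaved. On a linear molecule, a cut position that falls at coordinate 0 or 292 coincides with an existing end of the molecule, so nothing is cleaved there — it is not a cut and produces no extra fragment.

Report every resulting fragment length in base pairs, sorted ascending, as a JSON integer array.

Scan for sites:
  UxaIII (GTTGCAC, off=5): starts [24, 31, 90, 226, 250] → cuts [29, 36, 95, 231, 255]
  NpsII (ATAGGG, off=2): starts [103, 116, 136, 153, 191, 201, 218, 243, 274] → cuts [105, 118, 138, 155, 193, 203, 220, 245, 276]
  TgoIV (CAACTAA, off=0): starts [16, 46, 57, 79, 127, 144, 163, 174, 211, 233, 263, 281] → cuts [16, 46, 57, 79, 127, 144, 163, 174, 211, 233, 263, 281]

Pooled cuts: [16, 29, 36, 46, 57, 79, 95, 105, 118, 127, 138, 144, 155, 163, 174, 193, 203, 211, 220, 231, 233, 245, 255, 263, 276, 281]

Fragment lengths:
  [0,16): 16 bp
  [16,29): 13 bp
  [29,36): 7 bp
  [36,46): 10 bp
  [46,57): 11 bp
  [57,79): 22 bp
  [79,95): 16 bp
  [95,105): 10 bp
  [105,118): 13 bp
  [118,127): 9 bp
  [127,138): 11 bp
  [138,144): 6 bp
  [144,155): 11 bp
  [155,163): 8 bp
  [163,174): 11 bp
  [174,193): 19 bp
  [193,203): 10 bp
  [203,211): 8 bp
  [211,220): 9 bp
  [220,231): 11 bp
  [231,233): 2 bp
  [233,245): 12 bp
  [245,255): 10 bp
  [255,263): 8 bp
  [263,276): 13 bp
  [276,281): 5 bp
  [281,292): 11 bp

[2,5,6,7,8,8,8,9,9,10,10,10,10,11,11,11,11,11,11,12,13,13,13,16,16,19,22]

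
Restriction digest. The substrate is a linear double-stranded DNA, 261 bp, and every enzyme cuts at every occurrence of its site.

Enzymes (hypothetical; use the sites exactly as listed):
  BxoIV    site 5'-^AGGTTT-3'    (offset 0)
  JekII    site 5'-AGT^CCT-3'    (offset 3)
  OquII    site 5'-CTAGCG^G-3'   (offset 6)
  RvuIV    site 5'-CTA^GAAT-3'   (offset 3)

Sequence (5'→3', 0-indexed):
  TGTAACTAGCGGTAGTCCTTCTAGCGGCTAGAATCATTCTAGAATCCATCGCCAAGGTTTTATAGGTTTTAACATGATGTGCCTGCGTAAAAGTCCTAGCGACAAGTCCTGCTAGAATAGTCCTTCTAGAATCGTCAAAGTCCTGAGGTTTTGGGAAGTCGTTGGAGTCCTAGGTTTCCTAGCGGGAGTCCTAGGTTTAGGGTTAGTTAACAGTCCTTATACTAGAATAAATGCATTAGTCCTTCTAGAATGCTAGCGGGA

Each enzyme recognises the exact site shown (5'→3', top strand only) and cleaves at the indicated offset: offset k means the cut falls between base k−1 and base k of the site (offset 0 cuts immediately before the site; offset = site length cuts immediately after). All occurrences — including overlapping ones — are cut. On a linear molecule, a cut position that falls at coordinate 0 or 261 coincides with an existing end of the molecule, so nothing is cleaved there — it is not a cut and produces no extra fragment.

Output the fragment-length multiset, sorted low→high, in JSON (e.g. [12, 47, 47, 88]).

[3,3,3,4,4,5,5,7,7,7,7,9,10,10,11,11,11,13,13,13,13,16,22,23,31]

Scan for sites:
  BxoIV (AGGTTT, off=0): starts [54, 63, 145, 171, 192] → cuts [54, 63, 145, 171, 192]
  JekII (AGTCCT, off=3): starts [13, 91, 104, 118, 138, 165, 186, 211, 237] → cuts [16, 94, 107, 121, 141, 168, 189, 214, 240]
  OquII (CTAGCGG, off=6): starts [5, 20, 178, 252] → cuts [11, 26, 184, 258]
  RvuIV (CTAGAAT, off=3): starts [27, 38, 111, 125, 221, 244] → cuts [30, 41, 114, 128, 224, 247]

Pooled cuts: [11, 16, 26, 30, 41, 54, 63, 94, 107, 114, 121, 128, 141, 145, 168, 171, 184, 189, 192, 214, 224, 240, 247, 258]

Fragment lengths:
  [0,11): 11 bp
  [11,16): 5 bp
  [16,26): 10 bp
  [26,30): 4 bp
  [30,41): 11 bp
  [41,54): 13 bp
  [54,63): 9 bp
  [63,94): 31 bp
  [94,107): 13 bp
  [107,114): 7 bp
  [114,121): 7 bp
  [121,128): 7 bp
  [128,141): 13 bp
  [141,145): 4 bp
  [145,168): 23 bp
  [168,171): 3 bp
  [171,184): 13 bp
  [184,189): 5 bp
  [189,192): 3 bp
  [192,214): 22 bp
  [214,224): 10 bp
  [224,240): 16 bp
  [240,247): 7 bp
  [247,258): 11 bp
  [258,261): 3 bp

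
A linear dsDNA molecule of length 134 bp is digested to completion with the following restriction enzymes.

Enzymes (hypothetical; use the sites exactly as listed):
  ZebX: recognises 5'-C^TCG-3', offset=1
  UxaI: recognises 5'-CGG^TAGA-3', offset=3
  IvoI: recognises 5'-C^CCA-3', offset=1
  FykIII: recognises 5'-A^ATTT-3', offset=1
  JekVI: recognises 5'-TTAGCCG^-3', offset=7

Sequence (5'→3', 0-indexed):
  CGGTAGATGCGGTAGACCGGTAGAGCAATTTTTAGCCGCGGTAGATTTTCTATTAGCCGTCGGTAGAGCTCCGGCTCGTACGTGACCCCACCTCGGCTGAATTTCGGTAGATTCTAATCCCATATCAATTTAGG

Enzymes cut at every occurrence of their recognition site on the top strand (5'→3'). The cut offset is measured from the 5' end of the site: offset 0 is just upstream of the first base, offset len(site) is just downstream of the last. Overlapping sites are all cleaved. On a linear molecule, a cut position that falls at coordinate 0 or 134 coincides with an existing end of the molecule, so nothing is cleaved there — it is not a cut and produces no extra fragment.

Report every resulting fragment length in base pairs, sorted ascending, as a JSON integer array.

[3,3,4,5,7,7,7,8,8,8,9,11,12,12,12,18]

Scan for sites:
  ZebX (CTCG, off=1): starts [74, 91] → cuts [75, 92]
  UxaI (CGGTAGA, off=3): starts [0, 9, 17, 38, 60, 104] → cuts [3, 12, 20, 41, 63, 107]
  IvoI (CCCA, off=1): starts [86, 118] → cuts [87, 119]
  FykIII (AATTT, off=1): starts [26, 99, 126] → cuts [27, 100, 127]
  JekVI (TTAGCCG, off=7): starts [31, 52] → cuts [38, 59]

All cut coordinates (distinct, sorted): [3, 12, 20, 27, 38, 41, 59, 63, 75, 87, 92, 100, 107, 119, 127]

Fragment lengths:
  [0,3): 3 bp
  [3,12): 9 bp
  [12,20): 8 bp
  [20,27): 7 bp
  [27,38): 11 bp
  [38,41): 3 bp
  [41,59): 18 bp
  [59,63): 4 bp
  [63,75): 12 bp
  [75,87): 12 bp
  [87,92): 5 bp
  [92,100): 8 bp
  [100,107): 7 bp
  [107,119): 12 bp
  [119,127): 8 bp
  [127,134): 7 bp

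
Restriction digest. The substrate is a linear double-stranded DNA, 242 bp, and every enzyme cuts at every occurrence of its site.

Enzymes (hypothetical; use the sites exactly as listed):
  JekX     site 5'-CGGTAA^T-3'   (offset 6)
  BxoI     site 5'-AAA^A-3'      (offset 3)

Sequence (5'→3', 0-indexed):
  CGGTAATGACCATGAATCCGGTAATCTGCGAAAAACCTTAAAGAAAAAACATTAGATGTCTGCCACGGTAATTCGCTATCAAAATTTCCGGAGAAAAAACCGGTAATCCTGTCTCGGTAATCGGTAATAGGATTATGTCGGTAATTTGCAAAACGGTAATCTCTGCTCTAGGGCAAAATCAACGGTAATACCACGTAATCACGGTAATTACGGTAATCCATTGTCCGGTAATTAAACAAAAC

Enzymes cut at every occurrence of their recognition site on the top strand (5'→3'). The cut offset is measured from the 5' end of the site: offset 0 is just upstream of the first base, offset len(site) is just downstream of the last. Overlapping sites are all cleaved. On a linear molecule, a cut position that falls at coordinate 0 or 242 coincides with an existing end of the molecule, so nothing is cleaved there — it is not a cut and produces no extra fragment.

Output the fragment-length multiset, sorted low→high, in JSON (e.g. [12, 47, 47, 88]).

[1,1,1,1,1,2,6,7,7,8,8,9,9,9,11,12,12,13,14,15,17,18,18,19,23]

Per-enzyme occurrences:
  JekX (CGGTAAT, off=6): starts [0, 18, 65, 100, 114, 121, 138, 153, 182, 201, 210, 225] → cuts [6, 24, 71, 106, 120, 127, 144, 159, 188, 207, 216, 231]
  BxoI (AAAA, off=3): starts [30, 31, 43, 44, 45, 80, 93, 94, 95, 149, 174, 237] → cuts [33, 34, 46, 47, 48, 83, 96, 97, 98, 152, 177, 240]

Pooled cuts: [6, 24, 33, 34, 46, 47, 48, 71, 83, 96, 97, 98, 106, 120, 127, 144, 152, 159, 177, 188, 207, 216, 231, 240]

Fragment lengths:
  [0,6): 6 bp
  [6,24): 18 bp
  [24,33): 9 bp
  [33,34): 1 bp
  [34,46): 12 bp
  [46,47): 1 bp
  [47,48): 1 bp
  [48,71): 23 bp
  [71,83): 12 bp
  [83,96): 13 bp
  [96,97): 1 bp
  [97,98): 1 bp
  [98,106): 8 bp
  [106,120): 14 bp
  [120,127): 7 bp
  [127,144): 17 bp
  [144,152): 8 bp
  [152,159): 7 bp
  [159,177): 18 bp
  [177,188): 11 bp
  [188,207): 19 bp
  [207,216): 9 bp
  [216,231): 15 bp
  [231,240): 9 bp
  [240,242): 2 bp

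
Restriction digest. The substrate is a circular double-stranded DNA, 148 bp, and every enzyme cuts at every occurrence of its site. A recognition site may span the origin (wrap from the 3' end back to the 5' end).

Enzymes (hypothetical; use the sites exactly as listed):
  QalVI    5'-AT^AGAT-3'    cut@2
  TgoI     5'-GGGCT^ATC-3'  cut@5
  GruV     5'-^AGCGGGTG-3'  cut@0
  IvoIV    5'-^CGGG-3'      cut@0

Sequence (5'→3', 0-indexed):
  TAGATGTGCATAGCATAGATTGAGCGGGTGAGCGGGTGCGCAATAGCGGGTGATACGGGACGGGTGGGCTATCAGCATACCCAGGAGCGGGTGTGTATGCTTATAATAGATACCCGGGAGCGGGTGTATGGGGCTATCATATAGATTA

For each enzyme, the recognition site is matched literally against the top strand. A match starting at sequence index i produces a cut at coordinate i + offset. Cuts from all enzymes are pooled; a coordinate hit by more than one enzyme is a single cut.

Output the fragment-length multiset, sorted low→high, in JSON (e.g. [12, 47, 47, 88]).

[2,2,2,2,2,4,5,6,6,7,7,7,9,10,12,15,15,15,20]

Site scan:
  QalVI (ATAGAT, off=2): starts [14, 105, 140, 147] → cuts [1, 16, 107, 142]
  TgoI (GGGCTATC, off=5): starts [65, 130] → cuts [70, 135]
  GruV (AGCGGGTG, off=0): starts [22, 30, 44, 85, 118] → cuts [22, 30, 44, 85, 118]
  IvoIV (CGGG, off=0): starts [24, 32, 46, 55, 60, 87, 114, 120] → cuts [24, 32, 46, 55, 60, 87, 114, 120]

Pooled cuts: [1, 16, 22, 24, 30, 32, 44, 46, 55, 60, 70, 85, 87, 107, 114, 118, 120, 135, 142]

Fragment lengths:
  1→16: 15 bp
  16→22: 6 bp
  22→24: 2 bp
  24→30: 6 bp
  30→32: 2 bp
  32→44: 12 bp
  44→46: 2 bp
  46→55: 9 bp
  55→60: 5 bp
  60→70: 10 bp
  70→85: 15 bp
  85→87: 2 bp
  87→107: 20 bp
  107→114: 7 bp
  114→118: 4 bp
  118→120: 2 bp
  120→135: 15 bp
  135→142: 7 bp
  142→1 (wrap): 148-142+1 = 7 bp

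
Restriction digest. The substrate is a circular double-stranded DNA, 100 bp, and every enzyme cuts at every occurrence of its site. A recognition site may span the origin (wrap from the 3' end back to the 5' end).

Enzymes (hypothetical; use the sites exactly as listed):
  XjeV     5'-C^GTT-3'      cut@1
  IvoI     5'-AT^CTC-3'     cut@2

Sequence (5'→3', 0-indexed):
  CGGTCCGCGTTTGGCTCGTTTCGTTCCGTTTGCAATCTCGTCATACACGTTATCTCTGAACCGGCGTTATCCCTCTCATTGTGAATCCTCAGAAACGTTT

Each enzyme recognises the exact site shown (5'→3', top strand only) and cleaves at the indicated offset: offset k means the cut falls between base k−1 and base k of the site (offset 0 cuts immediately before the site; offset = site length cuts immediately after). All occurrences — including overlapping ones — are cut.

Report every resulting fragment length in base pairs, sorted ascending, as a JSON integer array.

[5,5,5,9,9,12,12,12,31]

Site scan:
  XjeV (CGTT, off=1): starts [7, 16, 21, 26, 47, 64, 95] → cuts [8, 17, 22, 27, 48, 65, 96]
  IvoI (ATCTC, off=2): starts [34, 51] → cuts [36, 53]

Pooled cuts: [8, 17, 22, 27, 36, 48, 53, 65, 96]

Fragments:
  8→17: 9 bp
  17→22: 5 bp
  22→27: 5 bp
  27→36: 9 bp
  36→48: 12 bp
  48→53: 5 bp
  53→65: 12 bp
  65→96: 31 bp
  96→8 (wrap): 100-96+8 = 12 bp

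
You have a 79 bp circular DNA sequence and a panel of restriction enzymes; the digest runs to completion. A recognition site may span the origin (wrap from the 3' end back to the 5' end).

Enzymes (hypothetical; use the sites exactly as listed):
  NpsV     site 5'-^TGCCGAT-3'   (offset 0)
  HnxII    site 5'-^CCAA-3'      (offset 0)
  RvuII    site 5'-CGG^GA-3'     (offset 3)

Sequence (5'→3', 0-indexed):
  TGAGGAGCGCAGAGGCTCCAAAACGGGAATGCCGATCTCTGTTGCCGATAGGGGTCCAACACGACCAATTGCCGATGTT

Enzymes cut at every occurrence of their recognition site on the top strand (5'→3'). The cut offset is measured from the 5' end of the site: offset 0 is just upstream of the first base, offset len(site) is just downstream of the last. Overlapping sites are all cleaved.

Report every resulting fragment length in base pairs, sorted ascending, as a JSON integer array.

Per-enzyme occurrences:
  NpsV TGCCGAT/0: at [29, 42, 69] ⇒ [29, 42, 69]
  HnxII CCAA/0: at [17, 55, 64] ⇒ [17, 55, 64]
  RvuII CGGGA/3: at [23] ⇒ [26]

All cut coordinates (distinct, sorted): [17, 26, 29, 42, 55, 64, 69]

Fragments:
  17→26: 9 bp
  26→29: 3 bp
  29→42: 13 bp
  42→55: 13 bp
  55→64: 9 bp
  64→69: 5 bp
  69→17 (wrap): 79-69+17 = 27 bp

[3,5,9,9,13,13,27]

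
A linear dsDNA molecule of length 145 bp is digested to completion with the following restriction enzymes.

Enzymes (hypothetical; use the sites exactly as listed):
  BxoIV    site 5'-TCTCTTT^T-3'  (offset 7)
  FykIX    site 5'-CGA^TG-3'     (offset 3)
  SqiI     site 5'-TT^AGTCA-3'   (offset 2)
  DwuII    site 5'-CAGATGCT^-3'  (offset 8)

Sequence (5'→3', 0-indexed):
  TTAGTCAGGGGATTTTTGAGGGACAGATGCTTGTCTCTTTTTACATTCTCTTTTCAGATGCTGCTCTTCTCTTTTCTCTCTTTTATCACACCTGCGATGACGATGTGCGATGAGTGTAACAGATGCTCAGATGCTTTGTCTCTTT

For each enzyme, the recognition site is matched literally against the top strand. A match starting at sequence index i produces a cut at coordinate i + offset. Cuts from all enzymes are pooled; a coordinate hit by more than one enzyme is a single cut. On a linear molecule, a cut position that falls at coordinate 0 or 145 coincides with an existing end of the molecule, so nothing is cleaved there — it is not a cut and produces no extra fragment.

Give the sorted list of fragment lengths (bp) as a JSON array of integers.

Per-enzyme occurrences:
  BxoIV (TCTCTTTT, off=7): starts [33, 46, 67, 76] → cuts [40, 53, 74, 83]
  FykIX (CGATG, off=3): starts [94, 100, 107] → cuts [97, 103, 110]
  SqiI (TTAGTCA, off=2): starts [0] → cuts [2]
  DwuII (CAGATGCT, off=8): starts [23, 54, 119, 127] → cuts [31, 62, 127, 135]

All cut coordinates (distinct, sorted): [2, 31, 40, 53, 62, 74, 83, 97, 103, 110, 127, 135]

Fragment lengths:
  [0,2): 2 bp
  [2,31): 29 bp
  [31,40): 9 bp
  [40,53): 13 bp
  [53,62): 9 bp
  [62,74): 12 bp
  [74,83): 9 bp
  [83,97): 14 bp
  [97,103): 6 bp
  [103,110): 7 bp
  [110,127): 17 bp
  [127,135): 8 bp
  [135,145): 10 bp

[2,6,7,8,9,9,9,10,12,13,14,17,29]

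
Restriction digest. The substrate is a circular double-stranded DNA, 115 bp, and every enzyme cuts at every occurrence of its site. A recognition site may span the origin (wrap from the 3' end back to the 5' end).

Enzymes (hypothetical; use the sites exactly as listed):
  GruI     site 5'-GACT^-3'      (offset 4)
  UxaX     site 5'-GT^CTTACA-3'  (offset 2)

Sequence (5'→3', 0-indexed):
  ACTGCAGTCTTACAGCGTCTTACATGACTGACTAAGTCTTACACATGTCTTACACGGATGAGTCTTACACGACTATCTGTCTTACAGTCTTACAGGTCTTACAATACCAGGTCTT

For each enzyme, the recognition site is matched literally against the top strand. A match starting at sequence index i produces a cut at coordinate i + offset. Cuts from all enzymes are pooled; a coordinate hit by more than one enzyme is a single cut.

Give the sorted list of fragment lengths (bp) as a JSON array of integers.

[4,4,6,8,9,10,11,11,11,15,26]

Site scan:
  GruI (GACT, off=4): starts [25, 29, 70] → cuts [29, 33, 74]
  UxaX (GTCTTACA, off=2): starts [6, 16, 35, 46, 61, 78, 86, 95] → cuts [8, 18, 37, 48, 63, 80, 88, 97]

Pooled cuts: [8, 18, 29, 33, 37, 48, 63, 74, 80, 88, 97]

Fragments:
  8→18: 10 bp
  18→29: 11 bp
  29→33: 4 bp
  33→37: 4 bp
  37→48: 11 bp
  48→63: 15 bp
  63→74: 11 bp
  74→80: 6 bp
  80→88: 8 bp
  88→97: 9 bp
  97→8 (wrap): 115-97+8 = 26 bp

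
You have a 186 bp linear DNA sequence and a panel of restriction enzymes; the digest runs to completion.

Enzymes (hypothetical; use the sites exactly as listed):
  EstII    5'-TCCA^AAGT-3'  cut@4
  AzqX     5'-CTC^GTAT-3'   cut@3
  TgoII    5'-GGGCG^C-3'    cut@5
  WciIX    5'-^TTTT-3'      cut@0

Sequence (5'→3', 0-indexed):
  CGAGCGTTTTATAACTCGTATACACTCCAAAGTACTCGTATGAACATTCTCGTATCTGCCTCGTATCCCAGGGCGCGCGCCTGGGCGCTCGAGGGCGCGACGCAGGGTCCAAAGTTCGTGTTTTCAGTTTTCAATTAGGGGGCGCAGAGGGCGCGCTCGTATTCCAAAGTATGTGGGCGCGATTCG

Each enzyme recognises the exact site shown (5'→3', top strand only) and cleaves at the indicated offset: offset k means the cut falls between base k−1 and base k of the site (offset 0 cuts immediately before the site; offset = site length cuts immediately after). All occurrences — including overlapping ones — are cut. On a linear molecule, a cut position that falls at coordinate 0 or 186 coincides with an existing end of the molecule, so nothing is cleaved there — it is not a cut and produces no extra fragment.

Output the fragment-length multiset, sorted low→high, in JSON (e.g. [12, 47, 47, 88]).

[5,6,7,7,8,8,9,9,10,11,11,12,12,13,13,14,14,17]

Scan for sites:
  EstII TCCAAAGT/4: at [25, 107, 162] ⇒ [29, 111, 166]
  AzqX CTCGTAT/3: at [14, 34, 48, 59, 155] ⇒ [17, 37, 51, 62, 158]
  TgoII GGGCGC/5: at [70, 82, 92, 139, 148, 174] ⇒ [75, 87, 97, 144, 153, 179]
  WciIX TTTT/0: at [6, 120, 127] ⇒ [6, 120, 127]

All cut coordinates (distinct, sorted): [6, 17, 29, 37, 51, 62, 75, 87, 97, 111, 120, 127, 144, 153, 158, 166, 179]

Fragments:
  [0,6): 6 bp
  [6,17): 11 bp
  [17,29): 12 bp
  [29,37): 8 bp
  [37,51): 14 bp
  [51,62): 11 bp
  [62,75): 13 bp
  [75,87): 12 bp
  [87,97): 10 bp
  [97,111): 14 bp
  [111,120): 9 bp
  [120,127): 7 bp
  [127,144): 17 bp
  [144,153): 9 bp
  [153,158): 5 bp
  [158,166): 8 bp
  [166,179): 13 bp
  [179,186): 7 bp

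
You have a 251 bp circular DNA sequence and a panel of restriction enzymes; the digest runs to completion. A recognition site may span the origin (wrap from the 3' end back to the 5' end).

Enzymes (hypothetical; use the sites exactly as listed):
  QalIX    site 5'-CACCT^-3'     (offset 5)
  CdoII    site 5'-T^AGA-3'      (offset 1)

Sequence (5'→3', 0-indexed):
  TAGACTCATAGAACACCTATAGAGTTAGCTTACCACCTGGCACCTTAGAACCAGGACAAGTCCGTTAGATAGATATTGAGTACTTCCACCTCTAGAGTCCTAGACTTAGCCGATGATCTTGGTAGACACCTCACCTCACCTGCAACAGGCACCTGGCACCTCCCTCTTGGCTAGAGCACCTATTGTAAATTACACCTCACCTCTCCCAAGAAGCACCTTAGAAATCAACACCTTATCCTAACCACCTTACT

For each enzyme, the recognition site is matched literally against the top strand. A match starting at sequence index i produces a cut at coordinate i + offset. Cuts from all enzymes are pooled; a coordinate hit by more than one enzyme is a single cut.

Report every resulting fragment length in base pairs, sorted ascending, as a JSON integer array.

[1,1,2,2,4,5,5,5,5,7,7,8,8,8,9,9,11,13,14,14,16,16,18,20,21,22]

Site scan:
  QalIX (CACCT, off=5): starts [13, 33, 40, 86, 126, 131, 136, 149, 156, 176, 192, 197, 213, 228, 242] → cuts [18, 38, 45, 91, 131, 136, 141, 154, 161, 181, 197, 202, 218, 233, 247]
  CdoII (TAGA, off=1): starts [0, 8, 19, 45, 65, 69, 92, 100, 122, 171, 218] → cuts [1, 9, 20, 46, 66, 70, 93, 101, 123, 172, 219]

Pooled cuts: [1, 9, 18, 20, 38, 45, 46, 66, 70, 91, 93, 101, 123, 131, 136, 141, 154, 161, 172, 181, 197, 202, 218, 219, 233, 247]

Fragments:
  1→9: 8 bp
  9→18: 9 bp
  18→20: 2 bp
  20→38: 18 bp
  38→45: 7 bp
  45→46: 1 bp
  46→66: 20 bp
  66→70: 4 bp
  70→91: 21 bp
  91→93: 2 bp
  93→101: 8 bp
  101→123: 22 bp
  123→131: 8 bp
  131→136: 5 bp
  136→141: 5 bp
  141→154: 13 bp
  154→161: 7 bp
  161→172: 11 bp
  172→181: 9 bp
  181→197: 16 bp
  197→202: 5 bp
  202→218: 16 bp
  218→219: 1 bp
  219→233: 14 bp
  233→247: 14 bp
  247→1 (wrap): 251-247+1 = 5 bp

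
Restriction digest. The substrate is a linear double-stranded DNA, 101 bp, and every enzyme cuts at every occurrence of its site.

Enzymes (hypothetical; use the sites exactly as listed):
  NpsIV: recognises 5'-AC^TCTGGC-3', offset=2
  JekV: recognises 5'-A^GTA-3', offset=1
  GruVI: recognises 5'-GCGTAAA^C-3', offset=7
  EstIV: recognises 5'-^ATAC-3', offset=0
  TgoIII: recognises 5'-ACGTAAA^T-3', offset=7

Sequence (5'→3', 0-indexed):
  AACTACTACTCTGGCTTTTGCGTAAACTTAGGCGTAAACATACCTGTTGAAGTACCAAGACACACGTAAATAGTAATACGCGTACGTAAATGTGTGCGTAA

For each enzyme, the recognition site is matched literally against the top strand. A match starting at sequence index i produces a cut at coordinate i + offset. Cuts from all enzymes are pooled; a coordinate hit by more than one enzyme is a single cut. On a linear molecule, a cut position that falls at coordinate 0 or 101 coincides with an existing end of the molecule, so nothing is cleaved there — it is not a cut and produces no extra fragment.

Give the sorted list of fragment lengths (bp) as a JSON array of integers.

[1,2,3,9,11,12,12,15,17,19]

Site scan:
  NpsIV ACTCTGGC/2: at [7] ⇒ [9]
  JekV AGTA/1: at [50, 71] ⇒ [51, 72]
  GruVI GCGTAAAC/7: at [19, 31] ⇒ [26, 38]
  EstIV ATAC/0: at [39, 75] ⇒ [39, 75]
  TgoIII ACGTAAAT/7: at [63, 83] ⇒ [70, 90]

Pooled cuts: [9, 26, 38, 39, 51, 70, 72, 75, 90]

Fragment lengths:
  [0,9): 9 bp
  [9,26): 17 bp
  [26,38): 12 bp
  [38,39): 1 bp
  [39,51): 12 bp
  [51,70): 19 bp
  [70,72): 2 bp
  [72,75): 3 bp
  [75,90): 15 bp
  [90,101): 11 bp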